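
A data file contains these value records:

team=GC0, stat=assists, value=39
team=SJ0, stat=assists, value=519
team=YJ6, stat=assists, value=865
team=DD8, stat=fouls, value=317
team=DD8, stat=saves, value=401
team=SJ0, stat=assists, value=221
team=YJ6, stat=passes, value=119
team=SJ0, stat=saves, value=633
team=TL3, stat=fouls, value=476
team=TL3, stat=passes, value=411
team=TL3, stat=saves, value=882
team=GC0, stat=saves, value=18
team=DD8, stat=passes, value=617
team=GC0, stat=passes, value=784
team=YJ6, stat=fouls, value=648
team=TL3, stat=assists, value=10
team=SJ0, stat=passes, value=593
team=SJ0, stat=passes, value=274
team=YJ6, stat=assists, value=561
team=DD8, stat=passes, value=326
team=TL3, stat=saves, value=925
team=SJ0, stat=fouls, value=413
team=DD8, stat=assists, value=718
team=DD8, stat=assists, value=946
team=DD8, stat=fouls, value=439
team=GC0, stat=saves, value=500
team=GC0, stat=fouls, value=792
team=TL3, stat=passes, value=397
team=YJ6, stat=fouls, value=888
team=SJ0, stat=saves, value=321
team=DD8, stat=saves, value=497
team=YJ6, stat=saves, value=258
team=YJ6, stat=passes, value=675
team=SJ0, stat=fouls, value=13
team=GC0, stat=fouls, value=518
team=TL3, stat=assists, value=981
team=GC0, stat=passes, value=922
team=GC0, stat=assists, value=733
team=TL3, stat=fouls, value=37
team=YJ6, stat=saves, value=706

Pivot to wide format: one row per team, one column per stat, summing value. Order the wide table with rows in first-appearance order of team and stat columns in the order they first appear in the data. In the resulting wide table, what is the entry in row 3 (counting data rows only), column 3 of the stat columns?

964

With rows in first-appearance order of team, row 3 is team=YJ6. stat columns in first-appearance order: assists, fouls, saves, passes; column 3 is saves.
Long rows with team=YJ6, stat=saves: 258 + 706 = 964.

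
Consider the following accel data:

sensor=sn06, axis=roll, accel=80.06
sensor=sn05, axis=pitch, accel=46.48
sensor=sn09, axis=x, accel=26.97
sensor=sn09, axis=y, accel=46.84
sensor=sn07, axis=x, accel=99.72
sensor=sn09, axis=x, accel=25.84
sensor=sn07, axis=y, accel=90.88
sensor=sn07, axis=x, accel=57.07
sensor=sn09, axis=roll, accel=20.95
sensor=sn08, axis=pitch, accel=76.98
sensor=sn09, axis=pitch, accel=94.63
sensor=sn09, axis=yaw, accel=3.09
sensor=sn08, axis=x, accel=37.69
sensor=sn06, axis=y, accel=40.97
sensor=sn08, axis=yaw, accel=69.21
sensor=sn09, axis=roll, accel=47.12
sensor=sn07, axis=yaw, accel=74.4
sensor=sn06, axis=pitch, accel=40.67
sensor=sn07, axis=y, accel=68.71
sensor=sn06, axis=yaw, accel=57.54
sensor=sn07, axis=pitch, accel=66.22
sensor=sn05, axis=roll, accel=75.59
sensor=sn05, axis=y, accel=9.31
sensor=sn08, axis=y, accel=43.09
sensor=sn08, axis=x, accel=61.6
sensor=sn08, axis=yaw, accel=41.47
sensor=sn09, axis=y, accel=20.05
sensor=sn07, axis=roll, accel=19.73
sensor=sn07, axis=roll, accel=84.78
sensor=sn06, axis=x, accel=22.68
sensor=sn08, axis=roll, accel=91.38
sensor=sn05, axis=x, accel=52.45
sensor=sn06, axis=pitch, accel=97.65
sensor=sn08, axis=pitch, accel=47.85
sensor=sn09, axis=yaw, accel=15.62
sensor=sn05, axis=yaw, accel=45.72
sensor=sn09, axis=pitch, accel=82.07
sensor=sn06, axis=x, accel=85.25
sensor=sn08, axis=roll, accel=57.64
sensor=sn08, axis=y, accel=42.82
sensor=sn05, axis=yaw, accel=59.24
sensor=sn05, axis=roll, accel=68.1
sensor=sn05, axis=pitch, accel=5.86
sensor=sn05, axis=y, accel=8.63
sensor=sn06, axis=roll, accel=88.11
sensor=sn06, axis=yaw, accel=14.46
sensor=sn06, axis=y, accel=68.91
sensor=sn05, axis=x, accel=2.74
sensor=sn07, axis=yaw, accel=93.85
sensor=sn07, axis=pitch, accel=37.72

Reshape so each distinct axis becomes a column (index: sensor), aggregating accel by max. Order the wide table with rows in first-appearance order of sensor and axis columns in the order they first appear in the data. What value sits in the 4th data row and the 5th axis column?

With rows in first-appearance order of sensor, row 4 is sensor=sn07. axis columns in first-appearance order: roll, pitch, x, y, yaw; column 5 is yaw.
Long rows with sensor=sn07, axis=yaw: max(74.4, 93.85) = 93.85.

93.85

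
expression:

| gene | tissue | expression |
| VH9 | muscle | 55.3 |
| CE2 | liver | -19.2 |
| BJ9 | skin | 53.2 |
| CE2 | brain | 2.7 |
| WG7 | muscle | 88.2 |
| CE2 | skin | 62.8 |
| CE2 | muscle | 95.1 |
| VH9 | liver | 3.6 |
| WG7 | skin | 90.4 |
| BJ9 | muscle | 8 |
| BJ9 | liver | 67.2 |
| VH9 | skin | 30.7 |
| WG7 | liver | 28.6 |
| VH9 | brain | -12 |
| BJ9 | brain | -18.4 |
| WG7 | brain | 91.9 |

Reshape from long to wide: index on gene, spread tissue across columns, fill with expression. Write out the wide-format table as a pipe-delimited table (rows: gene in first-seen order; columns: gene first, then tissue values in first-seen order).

Columns: gene plus the 4 distinct tissue values (muscle, liver, skin, brain).
For example, row VH9 column muscle takes expression=55.3 from the long row (VH9, muscle).

| gene | muscle | liver | skin | brain |
| VH9 | 55.3 | 3.6 | 30.7 | -12 |
| CE2 | 95.1 | -19.2 | 62.8 | 2.7 |
| BJ9 | 8 | 67.2 | 53.2 | -18.4 |
| WG7 | 88.2 | 28.6 | 90.4 | 91.9 |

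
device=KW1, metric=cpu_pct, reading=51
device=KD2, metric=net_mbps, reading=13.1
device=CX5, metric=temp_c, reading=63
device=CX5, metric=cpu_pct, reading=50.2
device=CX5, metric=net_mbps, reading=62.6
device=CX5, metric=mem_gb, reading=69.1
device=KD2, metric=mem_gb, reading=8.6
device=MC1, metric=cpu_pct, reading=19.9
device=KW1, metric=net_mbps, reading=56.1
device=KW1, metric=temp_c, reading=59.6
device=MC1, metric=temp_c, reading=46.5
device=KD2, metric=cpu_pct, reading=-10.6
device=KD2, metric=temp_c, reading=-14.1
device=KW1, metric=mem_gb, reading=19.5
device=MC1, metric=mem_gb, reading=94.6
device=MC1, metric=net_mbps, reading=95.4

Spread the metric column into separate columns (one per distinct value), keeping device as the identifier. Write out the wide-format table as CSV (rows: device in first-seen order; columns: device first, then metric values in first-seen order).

Columns: device plus the 4 distinct metric values (cpu_pct, net_mbps, temp_c, mem_gb).
For example, row KW1 column cpu_pct takes reading=51 from the long row (KW1, cpu_pct).

device,cpu_pct,net_mbps,temp_c,mem_gb
KW1,51,56.1,59.6,19.5
KD2,-10.6,13.1,-14.1,8.6
CX5,50.2,62.6,63,69.1
MC1,19.9,95.4,46.5,94.6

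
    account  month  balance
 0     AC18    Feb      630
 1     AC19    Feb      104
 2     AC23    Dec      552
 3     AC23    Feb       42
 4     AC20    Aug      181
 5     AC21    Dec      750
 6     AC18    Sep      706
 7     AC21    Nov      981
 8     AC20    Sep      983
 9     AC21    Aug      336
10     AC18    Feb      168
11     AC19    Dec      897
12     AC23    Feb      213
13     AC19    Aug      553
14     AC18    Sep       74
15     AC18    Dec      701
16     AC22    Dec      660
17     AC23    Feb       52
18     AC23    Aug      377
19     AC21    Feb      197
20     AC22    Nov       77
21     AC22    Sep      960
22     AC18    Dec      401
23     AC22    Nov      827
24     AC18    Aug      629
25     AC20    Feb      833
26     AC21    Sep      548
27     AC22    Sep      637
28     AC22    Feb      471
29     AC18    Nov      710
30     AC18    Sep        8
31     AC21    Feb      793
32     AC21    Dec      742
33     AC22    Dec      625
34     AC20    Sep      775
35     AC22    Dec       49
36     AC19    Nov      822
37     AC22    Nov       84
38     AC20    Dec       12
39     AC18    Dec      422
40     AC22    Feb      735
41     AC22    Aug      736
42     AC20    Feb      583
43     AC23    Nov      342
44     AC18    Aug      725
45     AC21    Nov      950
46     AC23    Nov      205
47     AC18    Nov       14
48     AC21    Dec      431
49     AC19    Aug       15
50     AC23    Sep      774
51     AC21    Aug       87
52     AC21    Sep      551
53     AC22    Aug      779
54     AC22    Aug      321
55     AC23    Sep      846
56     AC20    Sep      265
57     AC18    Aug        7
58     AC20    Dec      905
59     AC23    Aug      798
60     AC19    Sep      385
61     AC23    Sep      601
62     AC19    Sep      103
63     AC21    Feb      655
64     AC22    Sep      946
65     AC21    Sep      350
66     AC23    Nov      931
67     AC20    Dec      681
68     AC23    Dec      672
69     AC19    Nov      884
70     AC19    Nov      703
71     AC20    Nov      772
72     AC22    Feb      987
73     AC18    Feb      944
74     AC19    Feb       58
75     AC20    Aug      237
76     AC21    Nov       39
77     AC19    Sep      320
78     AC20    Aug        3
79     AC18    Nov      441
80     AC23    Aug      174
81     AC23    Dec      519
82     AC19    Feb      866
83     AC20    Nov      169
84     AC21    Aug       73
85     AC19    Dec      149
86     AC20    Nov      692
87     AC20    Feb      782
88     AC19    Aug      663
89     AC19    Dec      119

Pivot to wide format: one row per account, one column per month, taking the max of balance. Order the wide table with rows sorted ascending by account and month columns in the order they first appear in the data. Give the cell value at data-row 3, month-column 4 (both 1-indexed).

983

With rows sorted ascending by account, row 3 is account=AC20. month columns in first-appearance order: Feb, Dec, Aug, Sep, Nov; column 4 is Sep.
Long rows with account=AC20, month=Sep: max(983, 775, 265) = 983.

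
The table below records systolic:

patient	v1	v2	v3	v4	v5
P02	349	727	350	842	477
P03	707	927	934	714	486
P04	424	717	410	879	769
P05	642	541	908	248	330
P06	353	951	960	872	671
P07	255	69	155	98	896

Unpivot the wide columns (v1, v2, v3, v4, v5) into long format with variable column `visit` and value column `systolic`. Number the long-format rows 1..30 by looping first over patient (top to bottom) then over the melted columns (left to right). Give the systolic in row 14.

879

30 rows total (6 × 5). Row 14: index ⌊(14-1)/5⌋ = 2 into patient → P04; (14-1) mod 5 = 3 into the melted columns → v4.
So row 14 is (P04, v4, 879); systolic = 879.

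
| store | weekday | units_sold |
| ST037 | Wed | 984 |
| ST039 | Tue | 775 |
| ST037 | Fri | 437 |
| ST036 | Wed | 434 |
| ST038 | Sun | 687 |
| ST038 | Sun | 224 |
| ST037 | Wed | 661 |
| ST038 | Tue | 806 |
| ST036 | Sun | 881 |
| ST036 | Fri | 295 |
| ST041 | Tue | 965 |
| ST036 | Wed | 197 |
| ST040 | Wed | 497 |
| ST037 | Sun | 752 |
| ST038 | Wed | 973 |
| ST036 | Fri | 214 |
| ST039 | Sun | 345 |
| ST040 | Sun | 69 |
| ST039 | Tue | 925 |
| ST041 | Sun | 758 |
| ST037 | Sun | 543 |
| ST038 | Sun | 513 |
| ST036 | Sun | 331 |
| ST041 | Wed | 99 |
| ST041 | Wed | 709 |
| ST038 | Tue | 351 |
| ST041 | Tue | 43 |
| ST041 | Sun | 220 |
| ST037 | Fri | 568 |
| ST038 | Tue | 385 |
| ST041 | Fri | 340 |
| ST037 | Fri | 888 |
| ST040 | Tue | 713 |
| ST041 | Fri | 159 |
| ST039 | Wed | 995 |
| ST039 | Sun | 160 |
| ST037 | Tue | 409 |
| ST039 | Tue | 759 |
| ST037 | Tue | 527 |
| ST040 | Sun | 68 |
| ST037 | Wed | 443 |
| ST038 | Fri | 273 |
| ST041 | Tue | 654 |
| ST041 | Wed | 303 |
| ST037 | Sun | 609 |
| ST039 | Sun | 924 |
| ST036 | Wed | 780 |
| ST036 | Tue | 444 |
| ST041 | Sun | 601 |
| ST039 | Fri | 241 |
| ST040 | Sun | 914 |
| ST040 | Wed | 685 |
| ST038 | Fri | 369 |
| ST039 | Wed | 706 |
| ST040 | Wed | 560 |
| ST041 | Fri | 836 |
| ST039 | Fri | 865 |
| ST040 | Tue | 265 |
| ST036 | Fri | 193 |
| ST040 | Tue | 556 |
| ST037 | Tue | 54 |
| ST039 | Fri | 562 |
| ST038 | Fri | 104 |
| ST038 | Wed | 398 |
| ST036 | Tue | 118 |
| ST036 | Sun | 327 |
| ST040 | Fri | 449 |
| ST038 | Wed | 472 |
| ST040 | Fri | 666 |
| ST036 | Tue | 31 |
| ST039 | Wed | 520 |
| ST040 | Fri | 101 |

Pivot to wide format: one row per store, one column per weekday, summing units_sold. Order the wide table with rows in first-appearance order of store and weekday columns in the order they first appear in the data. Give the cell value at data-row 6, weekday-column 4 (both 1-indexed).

1051

With rows in first-appearance order of store, row 6 is store=ST040. weekday columns in first-appearance order: Wed, Tue, Fri, Sun; column 4 is Sun.
Long rows with store=ST040, weekday=Sun: 69 + 68 + 914 = 1051.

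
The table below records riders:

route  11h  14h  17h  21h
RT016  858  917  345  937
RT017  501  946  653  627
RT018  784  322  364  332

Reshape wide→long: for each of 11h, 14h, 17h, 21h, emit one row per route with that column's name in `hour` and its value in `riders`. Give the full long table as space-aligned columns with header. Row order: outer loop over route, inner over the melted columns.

Each (route, column) pair becomes one row: 3 × 4 = 12 rows.
For example, (RT016, 11h) → riders=858.

route  hour  riders
RT016  11h   858   
RT016  14h   917   
RT016  17h   345   
RT016  21h   937   
RT017  11h   501   
RT017  14h   946   
RT017  17h   653   
RT017  21h   627   
RT018  11h   784   
RT018  14h   322   
RT018  17h   364   
RT018  21h   332   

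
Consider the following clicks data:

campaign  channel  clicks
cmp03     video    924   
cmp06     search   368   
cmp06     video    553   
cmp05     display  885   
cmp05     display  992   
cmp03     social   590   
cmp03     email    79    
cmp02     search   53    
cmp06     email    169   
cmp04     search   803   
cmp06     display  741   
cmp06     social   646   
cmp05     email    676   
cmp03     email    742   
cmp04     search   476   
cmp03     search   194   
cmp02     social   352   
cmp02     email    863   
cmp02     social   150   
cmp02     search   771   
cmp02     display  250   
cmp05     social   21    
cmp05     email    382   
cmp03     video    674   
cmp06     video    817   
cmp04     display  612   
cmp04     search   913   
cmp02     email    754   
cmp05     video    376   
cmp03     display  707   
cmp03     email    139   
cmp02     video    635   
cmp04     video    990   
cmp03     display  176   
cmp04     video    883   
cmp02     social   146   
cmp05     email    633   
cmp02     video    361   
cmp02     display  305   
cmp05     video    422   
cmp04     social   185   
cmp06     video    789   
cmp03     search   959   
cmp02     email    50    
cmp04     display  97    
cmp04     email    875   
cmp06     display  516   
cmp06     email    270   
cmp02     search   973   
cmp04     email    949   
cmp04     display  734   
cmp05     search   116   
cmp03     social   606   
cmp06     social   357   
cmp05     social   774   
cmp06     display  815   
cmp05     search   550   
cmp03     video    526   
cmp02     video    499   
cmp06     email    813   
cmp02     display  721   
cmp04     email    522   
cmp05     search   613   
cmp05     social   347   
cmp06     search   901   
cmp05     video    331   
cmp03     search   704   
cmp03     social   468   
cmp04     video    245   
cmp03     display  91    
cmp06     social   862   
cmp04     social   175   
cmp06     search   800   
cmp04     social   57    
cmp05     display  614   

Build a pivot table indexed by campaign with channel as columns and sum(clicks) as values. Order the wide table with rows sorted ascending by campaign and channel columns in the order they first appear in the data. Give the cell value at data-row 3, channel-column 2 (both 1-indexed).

With rows sorted ascending by campaign, row 3 is campaign=cmp04. channel columns in first-appearance order: video, search, display, social, email; column 2 is search.
Long rows with campaign=cmp04, channel=search: 803 + 476 + 913 = 2192.

2192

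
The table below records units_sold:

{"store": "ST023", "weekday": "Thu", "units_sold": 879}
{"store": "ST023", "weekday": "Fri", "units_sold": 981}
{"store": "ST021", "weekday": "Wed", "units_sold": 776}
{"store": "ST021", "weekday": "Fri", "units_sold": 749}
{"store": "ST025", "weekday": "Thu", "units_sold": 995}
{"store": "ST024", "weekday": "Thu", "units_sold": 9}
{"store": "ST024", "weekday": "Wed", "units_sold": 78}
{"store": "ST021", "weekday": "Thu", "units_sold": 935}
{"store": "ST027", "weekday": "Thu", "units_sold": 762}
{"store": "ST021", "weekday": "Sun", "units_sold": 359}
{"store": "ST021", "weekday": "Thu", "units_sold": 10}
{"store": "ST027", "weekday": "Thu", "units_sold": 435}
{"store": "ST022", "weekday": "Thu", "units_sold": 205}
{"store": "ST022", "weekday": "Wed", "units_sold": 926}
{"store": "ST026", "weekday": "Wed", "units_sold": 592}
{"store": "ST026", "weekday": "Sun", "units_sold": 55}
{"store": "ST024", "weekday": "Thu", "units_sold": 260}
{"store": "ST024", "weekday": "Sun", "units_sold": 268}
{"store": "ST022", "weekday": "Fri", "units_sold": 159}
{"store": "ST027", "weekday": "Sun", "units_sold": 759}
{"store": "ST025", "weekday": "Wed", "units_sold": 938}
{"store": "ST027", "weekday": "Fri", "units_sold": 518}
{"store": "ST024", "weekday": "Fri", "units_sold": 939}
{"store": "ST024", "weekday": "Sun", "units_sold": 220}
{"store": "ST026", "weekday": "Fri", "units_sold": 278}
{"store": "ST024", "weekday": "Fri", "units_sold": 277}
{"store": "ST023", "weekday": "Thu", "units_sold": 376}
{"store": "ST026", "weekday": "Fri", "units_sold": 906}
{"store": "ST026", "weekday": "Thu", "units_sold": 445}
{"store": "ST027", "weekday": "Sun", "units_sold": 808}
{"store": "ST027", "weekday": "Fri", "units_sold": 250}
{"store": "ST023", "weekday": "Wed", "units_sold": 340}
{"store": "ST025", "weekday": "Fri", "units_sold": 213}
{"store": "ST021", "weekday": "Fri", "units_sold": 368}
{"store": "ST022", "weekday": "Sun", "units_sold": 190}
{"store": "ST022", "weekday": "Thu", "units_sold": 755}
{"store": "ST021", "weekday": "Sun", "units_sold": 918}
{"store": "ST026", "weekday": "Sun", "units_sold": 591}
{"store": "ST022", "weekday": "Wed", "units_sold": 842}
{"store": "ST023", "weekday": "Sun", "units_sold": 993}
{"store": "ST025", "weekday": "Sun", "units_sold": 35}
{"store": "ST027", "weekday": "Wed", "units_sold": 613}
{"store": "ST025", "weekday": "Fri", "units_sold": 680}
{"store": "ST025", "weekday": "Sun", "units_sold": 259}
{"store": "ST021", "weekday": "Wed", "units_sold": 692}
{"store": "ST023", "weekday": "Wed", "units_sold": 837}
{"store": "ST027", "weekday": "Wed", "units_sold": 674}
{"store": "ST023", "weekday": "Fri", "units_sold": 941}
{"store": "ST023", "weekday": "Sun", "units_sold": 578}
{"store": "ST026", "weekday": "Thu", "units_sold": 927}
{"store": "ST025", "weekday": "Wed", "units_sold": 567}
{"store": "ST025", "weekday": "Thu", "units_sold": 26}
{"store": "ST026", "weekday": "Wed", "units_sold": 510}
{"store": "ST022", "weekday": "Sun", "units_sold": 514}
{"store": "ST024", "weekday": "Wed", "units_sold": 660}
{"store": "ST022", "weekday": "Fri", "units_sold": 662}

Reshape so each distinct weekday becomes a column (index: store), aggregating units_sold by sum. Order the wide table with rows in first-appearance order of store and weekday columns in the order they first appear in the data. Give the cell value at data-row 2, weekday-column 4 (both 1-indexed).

With rows in first-appearance order of store, row 2 is store=ST021. weekday columns in first-appearance order: Thu, Fri, Wed, Sun; column 4 is Sun.
Long rows with store=ST021, weekday=Sun: 359 + 918 = 1277.

1277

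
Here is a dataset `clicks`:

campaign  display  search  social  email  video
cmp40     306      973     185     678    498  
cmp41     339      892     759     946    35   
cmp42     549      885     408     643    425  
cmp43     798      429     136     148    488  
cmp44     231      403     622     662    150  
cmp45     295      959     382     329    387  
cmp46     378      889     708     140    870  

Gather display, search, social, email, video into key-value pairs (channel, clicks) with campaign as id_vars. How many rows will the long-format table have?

35

7 campaign values × 5 melted columns = 35 rows.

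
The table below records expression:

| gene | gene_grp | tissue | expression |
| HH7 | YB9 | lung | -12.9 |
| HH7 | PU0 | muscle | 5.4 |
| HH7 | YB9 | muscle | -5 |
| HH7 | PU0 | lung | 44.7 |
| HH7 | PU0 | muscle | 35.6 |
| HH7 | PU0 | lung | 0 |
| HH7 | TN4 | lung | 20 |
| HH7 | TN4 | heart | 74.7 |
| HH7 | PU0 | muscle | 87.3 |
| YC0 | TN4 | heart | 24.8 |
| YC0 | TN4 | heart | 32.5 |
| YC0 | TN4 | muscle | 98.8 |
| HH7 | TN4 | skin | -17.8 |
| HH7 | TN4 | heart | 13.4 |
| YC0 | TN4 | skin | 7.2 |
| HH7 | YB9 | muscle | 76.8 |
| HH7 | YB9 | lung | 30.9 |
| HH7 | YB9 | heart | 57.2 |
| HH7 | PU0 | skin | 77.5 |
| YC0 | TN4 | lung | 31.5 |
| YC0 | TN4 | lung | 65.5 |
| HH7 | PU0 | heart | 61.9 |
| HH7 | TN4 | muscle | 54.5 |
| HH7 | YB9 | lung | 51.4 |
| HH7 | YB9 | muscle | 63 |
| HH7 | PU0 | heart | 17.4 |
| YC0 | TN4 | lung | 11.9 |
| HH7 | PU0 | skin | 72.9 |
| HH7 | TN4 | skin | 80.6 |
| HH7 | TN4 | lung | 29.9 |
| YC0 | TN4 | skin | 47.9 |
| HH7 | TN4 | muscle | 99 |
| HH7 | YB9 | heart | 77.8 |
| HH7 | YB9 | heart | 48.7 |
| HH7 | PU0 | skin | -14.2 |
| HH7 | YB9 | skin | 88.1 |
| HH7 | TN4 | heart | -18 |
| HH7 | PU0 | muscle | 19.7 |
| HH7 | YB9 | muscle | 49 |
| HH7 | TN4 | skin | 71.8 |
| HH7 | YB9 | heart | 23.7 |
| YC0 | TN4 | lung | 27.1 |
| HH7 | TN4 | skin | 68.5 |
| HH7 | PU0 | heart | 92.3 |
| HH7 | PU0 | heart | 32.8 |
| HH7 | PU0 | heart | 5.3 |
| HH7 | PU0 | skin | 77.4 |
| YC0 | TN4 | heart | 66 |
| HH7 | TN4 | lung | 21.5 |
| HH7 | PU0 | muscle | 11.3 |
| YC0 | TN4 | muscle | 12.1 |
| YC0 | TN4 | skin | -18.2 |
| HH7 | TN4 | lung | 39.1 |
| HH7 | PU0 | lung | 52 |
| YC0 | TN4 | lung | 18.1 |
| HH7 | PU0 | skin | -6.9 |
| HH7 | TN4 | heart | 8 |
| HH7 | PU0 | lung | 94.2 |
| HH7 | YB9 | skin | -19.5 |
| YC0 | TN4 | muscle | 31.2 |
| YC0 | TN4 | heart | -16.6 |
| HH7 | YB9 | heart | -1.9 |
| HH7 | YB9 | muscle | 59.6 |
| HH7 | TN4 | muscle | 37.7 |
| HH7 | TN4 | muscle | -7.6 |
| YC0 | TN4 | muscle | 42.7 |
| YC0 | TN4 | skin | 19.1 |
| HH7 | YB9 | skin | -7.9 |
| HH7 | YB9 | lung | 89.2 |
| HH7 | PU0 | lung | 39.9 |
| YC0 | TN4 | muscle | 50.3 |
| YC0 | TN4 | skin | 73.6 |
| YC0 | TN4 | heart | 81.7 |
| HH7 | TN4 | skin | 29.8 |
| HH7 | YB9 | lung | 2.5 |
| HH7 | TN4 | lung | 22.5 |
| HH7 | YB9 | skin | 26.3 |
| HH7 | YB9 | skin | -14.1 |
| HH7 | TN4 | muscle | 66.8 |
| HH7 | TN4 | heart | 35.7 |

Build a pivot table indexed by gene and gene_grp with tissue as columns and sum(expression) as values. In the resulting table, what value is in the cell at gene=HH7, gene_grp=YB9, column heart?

205.5

Rows with gene=HH7, gene_grp=YB9 and tissue=heart: expression values are 57.2, 77.8, 48.7, 23.7, -1.9.
57.2 + 77.8 + 48.7 + 23.7 + -1.9 = 205.5.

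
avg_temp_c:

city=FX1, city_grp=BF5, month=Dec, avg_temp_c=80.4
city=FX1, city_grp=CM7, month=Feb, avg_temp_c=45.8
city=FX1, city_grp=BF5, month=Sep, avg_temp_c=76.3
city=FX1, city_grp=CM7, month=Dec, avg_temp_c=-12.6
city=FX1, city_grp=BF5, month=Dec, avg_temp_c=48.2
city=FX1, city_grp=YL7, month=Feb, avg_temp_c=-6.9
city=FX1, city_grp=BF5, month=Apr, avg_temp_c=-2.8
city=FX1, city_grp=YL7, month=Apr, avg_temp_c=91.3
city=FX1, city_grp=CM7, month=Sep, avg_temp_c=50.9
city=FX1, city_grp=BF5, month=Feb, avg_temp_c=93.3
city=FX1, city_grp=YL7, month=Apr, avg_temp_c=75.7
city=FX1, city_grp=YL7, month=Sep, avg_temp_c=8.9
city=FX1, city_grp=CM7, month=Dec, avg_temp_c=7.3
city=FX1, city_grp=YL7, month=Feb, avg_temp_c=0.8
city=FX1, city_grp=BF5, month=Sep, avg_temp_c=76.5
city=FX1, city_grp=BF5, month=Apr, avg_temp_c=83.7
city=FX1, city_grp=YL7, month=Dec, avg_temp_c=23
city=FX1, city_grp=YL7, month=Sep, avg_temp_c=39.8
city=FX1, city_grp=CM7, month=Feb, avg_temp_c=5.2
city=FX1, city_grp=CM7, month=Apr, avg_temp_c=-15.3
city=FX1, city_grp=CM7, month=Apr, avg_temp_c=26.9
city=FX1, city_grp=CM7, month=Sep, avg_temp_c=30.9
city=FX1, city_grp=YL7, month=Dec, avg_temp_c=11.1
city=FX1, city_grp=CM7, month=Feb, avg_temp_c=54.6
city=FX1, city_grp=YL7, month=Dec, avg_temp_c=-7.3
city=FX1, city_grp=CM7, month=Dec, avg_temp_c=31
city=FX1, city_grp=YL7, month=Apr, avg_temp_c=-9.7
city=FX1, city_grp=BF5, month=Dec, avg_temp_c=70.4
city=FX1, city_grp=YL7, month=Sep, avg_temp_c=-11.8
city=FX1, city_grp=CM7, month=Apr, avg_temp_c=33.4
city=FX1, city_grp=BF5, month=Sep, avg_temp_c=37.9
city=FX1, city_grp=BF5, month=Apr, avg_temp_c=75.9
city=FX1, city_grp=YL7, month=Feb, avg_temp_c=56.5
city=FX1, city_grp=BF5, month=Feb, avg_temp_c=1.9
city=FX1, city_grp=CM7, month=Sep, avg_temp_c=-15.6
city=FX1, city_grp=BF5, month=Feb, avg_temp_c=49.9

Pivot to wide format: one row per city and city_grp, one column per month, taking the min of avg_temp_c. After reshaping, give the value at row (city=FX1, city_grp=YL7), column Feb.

-6.9

Rows with city=FX1, city_grp=YL7 and month=Feb: avg_temp_c values are -6.9, 0.8, 56.5.
min(-6.9, 0.8, 56.5) = -6.9.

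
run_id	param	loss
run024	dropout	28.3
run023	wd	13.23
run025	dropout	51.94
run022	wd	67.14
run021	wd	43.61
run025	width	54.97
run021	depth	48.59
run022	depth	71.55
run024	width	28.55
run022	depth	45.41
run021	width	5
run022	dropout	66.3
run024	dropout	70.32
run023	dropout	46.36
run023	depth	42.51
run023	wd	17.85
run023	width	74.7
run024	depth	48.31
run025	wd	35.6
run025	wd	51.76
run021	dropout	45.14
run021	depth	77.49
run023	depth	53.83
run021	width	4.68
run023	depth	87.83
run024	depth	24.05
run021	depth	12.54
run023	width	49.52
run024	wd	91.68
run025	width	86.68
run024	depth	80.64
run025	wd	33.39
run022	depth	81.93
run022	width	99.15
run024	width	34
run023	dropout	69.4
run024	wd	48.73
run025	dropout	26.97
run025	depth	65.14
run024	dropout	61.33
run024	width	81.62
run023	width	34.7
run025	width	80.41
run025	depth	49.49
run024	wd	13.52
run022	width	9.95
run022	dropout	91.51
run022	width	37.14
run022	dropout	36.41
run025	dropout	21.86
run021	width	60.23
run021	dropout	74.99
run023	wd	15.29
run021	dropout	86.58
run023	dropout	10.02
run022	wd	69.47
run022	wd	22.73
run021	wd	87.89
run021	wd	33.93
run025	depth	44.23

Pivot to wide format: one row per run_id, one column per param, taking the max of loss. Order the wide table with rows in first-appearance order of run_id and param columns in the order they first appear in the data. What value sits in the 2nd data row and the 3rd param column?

74.7

With rows in first-appearance order of run_id, row 2 is run_id=run023. param columns in first-appearance order: dropout, wd, width, depth; column 3 is width.
Long rows with run_id=run023, param=width: max(74.7, 49.52, 34.7) = 74.7.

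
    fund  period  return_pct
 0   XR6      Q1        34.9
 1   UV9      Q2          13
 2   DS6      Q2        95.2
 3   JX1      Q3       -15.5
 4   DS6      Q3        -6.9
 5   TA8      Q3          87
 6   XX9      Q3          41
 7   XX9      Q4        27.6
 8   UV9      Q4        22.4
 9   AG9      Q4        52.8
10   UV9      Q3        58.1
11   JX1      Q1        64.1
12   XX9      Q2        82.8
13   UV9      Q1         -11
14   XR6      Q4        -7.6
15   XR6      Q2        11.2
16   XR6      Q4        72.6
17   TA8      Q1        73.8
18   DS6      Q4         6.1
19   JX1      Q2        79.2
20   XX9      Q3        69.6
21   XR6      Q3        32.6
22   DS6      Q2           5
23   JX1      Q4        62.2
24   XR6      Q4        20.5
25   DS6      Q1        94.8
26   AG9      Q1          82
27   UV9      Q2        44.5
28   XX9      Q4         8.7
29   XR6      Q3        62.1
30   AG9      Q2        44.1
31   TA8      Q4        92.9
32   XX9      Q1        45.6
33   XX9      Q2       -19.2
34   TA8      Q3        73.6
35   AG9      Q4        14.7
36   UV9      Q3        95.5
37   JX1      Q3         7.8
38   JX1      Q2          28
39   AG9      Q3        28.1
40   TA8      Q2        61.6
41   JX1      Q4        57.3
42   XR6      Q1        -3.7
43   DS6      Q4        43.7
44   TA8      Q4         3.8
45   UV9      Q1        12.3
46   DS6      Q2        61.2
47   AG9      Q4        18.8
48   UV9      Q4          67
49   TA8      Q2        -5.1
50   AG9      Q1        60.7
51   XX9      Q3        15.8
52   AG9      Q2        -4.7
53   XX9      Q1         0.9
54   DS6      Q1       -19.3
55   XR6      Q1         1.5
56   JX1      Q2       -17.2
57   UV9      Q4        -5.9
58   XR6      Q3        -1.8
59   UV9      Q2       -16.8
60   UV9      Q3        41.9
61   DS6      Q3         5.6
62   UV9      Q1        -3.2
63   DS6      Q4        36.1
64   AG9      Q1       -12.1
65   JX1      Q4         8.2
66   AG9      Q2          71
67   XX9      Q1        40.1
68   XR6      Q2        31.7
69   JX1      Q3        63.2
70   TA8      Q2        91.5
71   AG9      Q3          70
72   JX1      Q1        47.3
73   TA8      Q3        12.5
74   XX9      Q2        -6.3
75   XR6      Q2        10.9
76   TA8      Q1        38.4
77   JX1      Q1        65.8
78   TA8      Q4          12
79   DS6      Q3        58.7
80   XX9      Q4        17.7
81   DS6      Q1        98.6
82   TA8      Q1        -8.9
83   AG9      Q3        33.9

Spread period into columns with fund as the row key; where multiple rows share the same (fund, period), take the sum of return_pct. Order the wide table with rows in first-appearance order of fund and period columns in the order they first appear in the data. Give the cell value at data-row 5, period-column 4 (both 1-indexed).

108.7

With rows in first-appearance order of fund, row 5 is fund=TA8. period columns in first-appearance order: Q1, Q2, Q3, Q4; column 4 is Q4.
Long rows with fund=TA8, period=Q4: 92.9 + 3.8 + 12 = 108.7.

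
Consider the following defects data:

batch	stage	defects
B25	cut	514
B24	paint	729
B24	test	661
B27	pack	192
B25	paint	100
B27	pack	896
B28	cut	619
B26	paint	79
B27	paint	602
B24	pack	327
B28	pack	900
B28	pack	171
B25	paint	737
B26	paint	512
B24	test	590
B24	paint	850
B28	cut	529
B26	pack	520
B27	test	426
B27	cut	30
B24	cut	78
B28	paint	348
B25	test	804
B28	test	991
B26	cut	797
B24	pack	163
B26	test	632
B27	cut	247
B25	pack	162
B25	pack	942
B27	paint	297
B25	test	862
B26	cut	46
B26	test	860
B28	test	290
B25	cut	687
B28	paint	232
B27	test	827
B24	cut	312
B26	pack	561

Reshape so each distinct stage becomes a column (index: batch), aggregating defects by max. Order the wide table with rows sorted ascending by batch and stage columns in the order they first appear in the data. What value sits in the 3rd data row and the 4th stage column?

561

With rows sorted ascending by batch, row 3 is batch=B26. stage columns in first-appearance order: cut, paint, test, pack; column 4 is pack.
Long rows with batch=B26, stage=pack: max(520, 561) = 561.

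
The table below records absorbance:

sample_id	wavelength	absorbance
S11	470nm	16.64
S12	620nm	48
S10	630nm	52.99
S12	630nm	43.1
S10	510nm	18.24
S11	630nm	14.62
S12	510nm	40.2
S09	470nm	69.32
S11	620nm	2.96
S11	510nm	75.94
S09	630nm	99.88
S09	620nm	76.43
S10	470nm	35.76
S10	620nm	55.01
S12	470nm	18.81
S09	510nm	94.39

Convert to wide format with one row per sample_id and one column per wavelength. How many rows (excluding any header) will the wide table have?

4

4 distinct sample_id values → 4 rows.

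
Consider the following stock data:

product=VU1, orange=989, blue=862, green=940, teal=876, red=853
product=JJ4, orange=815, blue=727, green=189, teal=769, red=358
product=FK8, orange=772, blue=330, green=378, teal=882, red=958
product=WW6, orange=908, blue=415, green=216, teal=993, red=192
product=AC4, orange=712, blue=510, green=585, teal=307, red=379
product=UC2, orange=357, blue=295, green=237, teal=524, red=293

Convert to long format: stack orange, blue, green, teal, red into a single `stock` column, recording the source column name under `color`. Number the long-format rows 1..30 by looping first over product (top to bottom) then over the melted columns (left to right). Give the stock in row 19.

993

30 rows total (6 × 5). Row 19: index ⌊(19-1)/5⌋ = 3 into product → WW6; (19-1) mod 5 = 3 into the melted columns → teal.
So row 19 is (WW6, teal, 993); stock = 993.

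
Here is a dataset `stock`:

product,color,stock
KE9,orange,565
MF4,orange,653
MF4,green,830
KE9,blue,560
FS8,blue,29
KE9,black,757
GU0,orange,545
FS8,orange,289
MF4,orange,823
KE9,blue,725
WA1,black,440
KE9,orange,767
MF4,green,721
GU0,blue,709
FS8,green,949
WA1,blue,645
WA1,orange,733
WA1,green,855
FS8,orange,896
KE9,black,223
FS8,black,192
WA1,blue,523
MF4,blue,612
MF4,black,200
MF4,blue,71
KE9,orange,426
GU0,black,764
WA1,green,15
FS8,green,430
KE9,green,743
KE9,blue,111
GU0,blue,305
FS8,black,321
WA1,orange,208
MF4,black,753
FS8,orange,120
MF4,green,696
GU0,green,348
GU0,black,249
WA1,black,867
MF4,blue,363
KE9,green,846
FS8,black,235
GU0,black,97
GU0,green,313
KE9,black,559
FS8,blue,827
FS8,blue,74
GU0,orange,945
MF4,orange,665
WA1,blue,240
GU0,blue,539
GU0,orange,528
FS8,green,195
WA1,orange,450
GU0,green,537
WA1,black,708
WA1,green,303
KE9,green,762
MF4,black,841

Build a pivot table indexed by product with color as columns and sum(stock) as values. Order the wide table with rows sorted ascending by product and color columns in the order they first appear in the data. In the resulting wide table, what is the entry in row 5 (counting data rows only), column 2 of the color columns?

With rows sorted ascending by product, row 5 is product=WA1. color columns in first-appearance order: orange, green, blue, black; column 2 is green.
Long rows with product=WA1, color=green: 855 + 15 + 303 = 1173.

1173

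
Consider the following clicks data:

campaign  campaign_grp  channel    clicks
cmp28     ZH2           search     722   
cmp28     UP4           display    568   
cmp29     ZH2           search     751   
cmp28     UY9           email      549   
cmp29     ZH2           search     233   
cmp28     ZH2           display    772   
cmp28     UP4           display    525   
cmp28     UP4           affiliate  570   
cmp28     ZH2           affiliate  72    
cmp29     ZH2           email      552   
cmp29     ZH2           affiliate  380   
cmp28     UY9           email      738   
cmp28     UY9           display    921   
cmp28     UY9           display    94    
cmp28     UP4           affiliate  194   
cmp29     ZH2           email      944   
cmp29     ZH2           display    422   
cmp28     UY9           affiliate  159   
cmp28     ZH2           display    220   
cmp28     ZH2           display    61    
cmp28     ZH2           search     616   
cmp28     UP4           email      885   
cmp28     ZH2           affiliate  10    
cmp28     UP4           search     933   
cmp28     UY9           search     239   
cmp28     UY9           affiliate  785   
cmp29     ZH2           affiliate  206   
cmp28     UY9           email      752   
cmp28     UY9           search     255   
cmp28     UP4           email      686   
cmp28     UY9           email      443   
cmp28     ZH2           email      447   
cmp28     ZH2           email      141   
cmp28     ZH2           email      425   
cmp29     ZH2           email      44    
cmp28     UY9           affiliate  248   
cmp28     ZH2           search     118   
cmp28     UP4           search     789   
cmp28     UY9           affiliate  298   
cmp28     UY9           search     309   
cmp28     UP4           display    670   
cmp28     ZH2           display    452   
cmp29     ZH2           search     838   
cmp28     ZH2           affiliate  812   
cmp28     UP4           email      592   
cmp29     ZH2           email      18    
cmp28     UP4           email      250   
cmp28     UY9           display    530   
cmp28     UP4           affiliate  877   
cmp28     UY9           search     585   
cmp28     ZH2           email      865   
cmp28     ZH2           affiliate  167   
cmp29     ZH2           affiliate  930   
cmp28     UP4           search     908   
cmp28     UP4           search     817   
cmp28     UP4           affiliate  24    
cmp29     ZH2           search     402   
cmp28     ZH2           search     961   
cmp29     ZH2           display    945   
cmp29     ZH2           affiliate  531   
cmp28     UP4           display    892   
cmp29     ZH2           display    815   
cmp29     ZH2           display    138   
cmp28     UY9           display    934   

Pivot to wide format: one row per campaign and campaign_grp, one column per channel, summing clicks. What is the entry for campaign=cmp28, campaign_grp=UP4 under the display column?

2655

Rows with campaign=cmp28, campaign_grp=UP4 and channel=display: clicks values are 568, 525, 670, 892.
568 + 525 + 670 + 892 = 2655.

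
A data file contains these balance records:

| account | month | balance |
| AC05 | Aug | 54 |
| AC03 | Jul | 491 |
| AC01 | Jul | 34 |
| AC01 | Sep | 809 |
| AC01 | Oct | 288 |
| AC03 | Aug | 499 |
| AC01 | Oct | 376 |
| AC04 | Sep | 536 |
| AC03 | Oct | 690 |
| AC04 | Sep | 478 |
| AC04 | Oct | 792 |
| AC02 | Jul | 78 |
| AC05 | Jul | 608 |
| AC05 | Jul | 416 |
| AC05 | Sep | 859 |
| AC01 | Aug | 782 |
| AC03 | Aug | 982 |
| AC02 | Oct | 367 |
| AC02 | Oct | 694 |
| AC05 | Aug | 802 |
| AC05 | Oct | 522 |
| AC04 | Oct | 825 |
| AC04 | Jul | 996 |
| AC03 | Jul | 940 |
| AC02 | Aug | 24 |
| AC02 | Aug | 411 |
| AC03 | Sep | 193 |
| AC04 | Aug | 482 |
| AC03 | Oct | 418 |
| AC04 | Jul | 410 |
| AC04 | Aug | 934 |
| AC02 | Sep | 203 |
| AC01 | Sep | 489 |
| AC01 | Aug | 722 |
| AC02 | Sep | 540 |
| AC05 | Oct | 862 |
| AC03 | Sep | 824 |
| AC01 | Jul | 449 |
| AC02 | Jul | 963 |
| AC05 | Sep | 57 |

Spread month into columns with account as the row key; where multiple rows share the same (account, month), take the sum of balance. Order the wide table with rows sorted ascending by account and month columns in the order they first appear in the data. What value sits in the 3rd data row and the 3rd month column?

1017

With rows sorted ascending by account, row 3 is account=AC03. month columns in first-appearance order: Aug, Jul, Sep, Oct; column 3 is Sep.
Long rows with account=AC03, month=Sep: 193 + 824 = 1017.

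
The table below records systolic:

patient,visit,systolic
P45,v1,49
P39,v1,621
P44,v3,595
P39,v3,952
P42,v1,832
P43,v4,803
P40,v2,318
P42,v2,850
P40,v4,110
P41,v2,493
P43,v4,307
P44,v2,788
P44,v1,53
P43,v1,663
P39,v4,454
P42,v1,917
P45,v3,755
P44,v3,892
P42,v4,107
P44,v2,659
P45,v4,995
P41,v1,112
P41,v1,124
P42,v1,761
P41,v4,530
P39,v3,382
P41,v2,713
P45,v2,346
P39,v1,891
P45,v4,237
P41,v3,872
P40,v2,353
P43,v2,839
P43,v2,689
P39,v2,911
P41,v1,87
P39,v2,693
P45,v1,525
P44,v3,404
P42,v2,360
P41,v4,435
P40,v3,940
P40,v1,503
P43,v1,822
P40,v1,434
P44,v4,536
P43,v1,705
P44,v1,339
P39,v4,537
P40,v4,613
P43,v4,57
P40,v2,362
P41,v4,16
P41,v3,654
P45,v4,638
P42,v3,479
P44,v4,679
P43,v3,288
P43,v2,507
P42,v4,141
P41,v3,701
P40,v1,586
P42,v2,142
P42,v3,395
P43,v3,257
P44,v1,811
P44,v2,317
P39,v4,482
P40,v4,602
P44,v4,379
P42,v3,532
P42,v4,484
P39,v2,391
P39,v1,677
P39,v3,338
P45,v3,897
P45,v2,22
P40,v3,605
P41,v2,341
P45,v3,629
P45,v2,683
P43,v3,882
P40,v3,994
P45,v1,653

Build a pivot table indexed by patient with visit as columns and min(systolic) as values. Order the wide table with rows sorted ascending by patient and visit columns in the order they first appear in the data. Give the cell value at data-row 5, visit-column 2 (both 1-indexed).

257

With rows sorted ascending by patient, row 5 is patient=P43. visit columns in first-appearance order: v1, v3, v4, v2; column 2 is v3.
Long rows with patient=P43, visit=v3: min(288, 257, 882) = 257.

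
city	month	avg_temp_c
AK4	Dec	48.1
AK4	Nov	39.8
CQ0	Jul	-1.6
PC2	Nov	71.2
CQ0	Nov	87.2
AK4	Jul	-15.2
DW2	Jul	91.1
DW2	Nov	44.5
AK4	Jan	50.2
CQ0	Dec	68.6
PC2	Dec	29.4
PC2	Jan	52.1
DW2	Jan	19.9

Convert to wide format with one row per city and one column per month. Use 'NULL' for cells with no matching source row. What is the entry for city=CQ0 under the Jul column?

The long row with city=CQ0, month=Jul has avg_temp_c=-1.6.

-1.6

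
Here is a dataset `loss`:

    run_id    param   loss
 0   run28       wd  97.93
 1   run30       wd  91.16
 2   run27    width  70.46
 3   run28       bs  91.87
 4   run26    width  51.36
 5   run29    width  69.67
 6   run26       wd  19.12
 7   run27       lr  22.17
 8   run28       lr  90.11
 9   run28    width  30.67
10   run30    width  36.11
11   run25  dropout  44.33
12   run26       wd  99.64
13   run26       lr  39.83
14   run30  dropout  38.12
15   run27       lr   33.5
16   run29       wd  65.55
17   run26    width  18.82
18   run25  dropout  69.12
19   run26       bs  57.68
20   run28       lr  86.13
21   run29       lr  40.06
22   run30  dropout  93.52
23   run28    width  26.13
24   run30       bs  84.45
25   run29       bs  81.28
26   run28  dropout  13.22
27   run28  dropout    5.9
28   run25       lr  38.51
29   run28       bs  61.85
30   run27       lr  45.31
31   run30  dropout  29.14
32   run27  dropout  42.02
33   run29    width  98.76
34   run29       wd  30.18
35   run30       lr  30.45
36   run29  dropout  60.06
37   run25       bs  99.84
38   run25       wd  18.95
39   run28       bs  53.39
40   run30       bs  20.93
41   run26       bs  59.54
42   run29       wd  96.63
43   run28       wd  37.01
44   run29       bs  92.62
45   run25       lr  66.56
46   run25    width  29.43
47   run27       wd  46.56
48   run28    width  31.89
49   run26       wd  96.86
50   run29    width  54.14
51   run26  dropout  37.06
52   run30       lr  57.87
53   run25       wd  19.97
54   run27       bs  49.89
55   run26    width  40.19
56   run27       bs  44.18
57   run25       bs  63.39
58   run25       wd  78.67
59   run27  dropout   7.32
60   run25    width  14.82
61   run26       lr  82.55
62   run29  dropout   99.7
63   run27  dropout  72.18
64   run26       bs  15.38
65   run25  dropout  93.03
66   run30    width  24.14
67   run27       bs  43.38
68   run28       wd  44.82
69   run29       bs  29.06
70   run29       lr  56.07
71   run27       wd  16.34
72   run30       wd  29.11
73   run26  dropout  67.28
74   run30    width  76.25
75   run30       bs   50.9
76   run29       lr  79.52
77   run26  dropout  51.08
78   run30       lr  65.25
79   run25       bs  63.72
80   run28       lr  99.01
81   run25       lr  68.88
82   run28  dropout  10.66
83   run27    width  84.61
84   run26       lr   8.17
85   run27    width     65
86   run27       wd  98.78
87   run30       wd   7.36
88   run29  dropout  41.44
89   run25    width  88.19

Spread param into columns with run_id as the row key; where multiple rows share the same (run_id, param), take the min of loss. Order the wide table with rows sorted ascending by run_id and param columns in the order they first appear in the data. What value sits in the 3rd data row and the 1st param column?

16.34

With rows sorted ascending by run_id, row 3 is run_id=run27. param columns in first-appearance order: wd, width, bs, lr, dropout; column 1 is wd.
Long rows with run_id=run27, param=wd: min(46.56, 16.34, 98.78) = 16.34.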